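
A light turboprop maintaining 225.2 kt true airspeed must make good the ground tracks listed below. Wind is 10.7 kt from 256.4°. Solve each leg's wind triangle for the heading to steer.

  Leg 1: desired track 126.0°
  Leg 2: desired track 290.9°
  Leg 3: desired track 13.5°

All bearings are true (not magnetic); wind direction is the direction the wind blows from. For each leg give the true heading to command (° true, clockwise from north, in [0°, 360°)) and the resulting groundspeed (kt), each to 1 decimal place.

Leg 1: desired track 126.0°; wind correction +2.1° → command heading 128.1°, groundspeed 232.0 kt
Leg 2: desired track 290.9°; wind correction -1.5° → command heading 289.4°, groundspeed 216.3 kt
Leg 3: desired track 13.5°; wind correction -2.4° → command heading 11.1°, groundspeed 229.9 kt

Leg 1: heading=128.1°, groundspeed=232.0 kt
Leg 2: heading=289.4°, groundspeed=216.3 kt
Leg 3: heading=11.1°, groundspeed=229.9 kt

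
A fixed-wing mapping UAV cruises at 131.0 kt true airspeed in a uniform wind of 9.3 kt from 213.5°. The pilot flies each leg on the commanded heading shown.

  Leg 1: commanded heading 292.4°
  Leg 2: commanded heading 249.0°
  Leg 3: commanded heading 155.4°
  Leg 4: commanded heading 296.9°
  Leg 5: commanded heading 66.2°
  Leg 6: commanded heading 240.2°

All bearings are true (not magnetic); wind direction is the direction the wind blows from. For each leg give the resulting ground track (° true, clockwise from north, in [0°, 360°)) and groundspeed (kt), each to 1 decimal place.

Leg 1: track=296.4°, groundspeed=129.5 kt
Leg 2: track=251.5°, groundspeed=123.5 kt
Leg 3: track=151.8°, groundspeed=126.3 kt
Leg 4: track=301.0°, groundspeed=130.3 kt
Leg 5: track=64.1°, groundspeed=138.9 kt
Leg 6: track=242.2°, groundspeed=122.8 kt

Leg 1: heading 292.4°; drift +4.0° → track 296.4°, groundspeed 129.5 kt
Leg 2: heading 249.0°; drift +2.5° → track 251.5°, groundspeed 123.5 kt
Leg 3: heading 155.4°; drift -3.6° → track 151.8°, groundspeed 126.3 kt
Leg 4: heading 296.9°; drift +4.1° → track 301.0°, groundspeed 130.3 kt
Leg 5: heading 66.2°; drift -2.1° → track 64.1°, groundspeed 138.9 kt
Leg 6: heading 240.2°; drift +2.0° → track 242.2°, groundspeed 122.8 kt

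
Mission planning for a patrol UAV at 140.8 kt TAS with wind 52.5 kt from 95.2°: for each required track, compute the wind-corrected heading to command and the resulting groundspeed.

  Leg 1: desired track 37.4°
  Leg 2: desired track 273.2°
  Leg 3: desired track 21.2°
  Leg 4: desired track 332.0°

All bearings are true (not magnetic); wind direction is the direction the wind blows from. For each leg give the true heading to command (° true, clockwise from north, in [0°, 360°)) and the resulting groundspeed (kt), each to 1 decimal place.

Leg 1: desired track 37.4°; wind correction +18.4° → command heading 55.8°, groundspeed 105.6 kt
Leg 2: desired track 273.2°; wind correction -0.7° → command heading 272.5°, groundspeed 193.3 kt
Leg 3: desired track 21.2°; wind correction +21.0° → command heading 42.2°, groundspeed 117.0 kt
Leg 4: desired track 332.0°; wind correction +18.2° → command heading 350.2°, groundspeed 162.5 kt

Leg 1: heading=55.8°, groundspeed=105.6 kt
Leg 2: heading=272.5°, groundspeed=193.3 kt
Leg 3: heading=42.2°, groundspeed=117.0 kt
Leg 4: heading=350.2°, groundspeed=162.5 kt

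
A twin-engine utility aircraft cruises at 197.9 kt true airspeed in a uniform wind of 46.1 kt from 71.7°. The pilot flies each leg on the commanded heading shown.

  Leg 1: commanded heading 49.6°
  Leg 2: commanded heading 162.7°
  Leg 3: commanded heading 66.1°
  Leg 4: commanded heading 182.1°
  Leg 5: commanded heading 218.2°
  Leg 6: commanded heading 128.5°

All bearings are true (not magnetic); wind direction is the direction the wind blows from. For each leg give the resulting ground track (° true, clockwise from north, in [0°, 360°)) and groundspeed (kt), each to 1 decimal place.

Leg 1: track=43.2°, groundspeed=156.2 kt
Leg 2: track=175.8°, groundspeed=204.0 kt
Leg 3: track=64.4°, groundspeed=152.1 kt
Leg 4: track=193.5°, groundspeed=218.3 kt
Leg 5: track=224.3°, groundspeed=237.7 kt
Leg 6: track=141.1°, groundspeed=176.9 kt

Leg 1: heading 49.6°; drift -6.4° → track 43.2°, groundspeed 156.2 kt
Leg 2: heading 162.7°; drift +13.1° → track 175.8°, groundspeed 204.0 kt
Leg 3: heading 66.1°; drift -1.7° → track 64.4°, groundspeed 152.1 kt
Leg 4: heading 182.1°; drift +11.4° → track 193.5°, groundspeed 218.3 kt
Leg 5: heading 218.2°; drift +6.1° → track 224.3°, groundspeed 237.7 kt
Leg 6: heading 128.5°; drift +12.6° → track 141.1°, groundspeed 176.9 kt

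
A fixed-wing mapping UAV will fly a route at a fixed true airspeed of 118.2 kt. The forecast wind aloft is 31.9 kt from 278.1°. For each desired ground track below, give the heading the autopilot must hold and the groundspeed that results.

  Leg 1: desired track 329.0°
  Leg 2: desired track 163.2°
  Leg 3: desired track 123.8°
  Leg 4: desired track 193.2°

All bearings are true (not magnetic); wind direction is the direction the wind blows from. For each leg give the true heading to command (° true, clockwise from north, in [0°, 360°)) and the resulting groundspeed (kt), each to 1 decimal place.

Leg 1: desired track 329.0°; wind correction -12.1° → command heading 316.9°, groundspeed 95.5 kt
Leg 2: desired track 163.2°; wind correction +14.2° → command heading 177.4°, groundspeed 128.0 kt
Leg 3: desired track 123.8°; wind correction +6.7° → command heading 130.5°, groundspeed 146.1 kt
Leg 4: desired track 193.2°; wind correction +15.6° → command heading 208.8°, groundspeed 111.0 kt

Leg 1: heading=316.9°, groundspeed=95.5 kt
Leg 2: heading=177.4°, groundspeed=128.0 kt
Leg 3: heading=130.5°, groundspeed=146.1 kt
Leg 4: heading=208.8°, groundspeed=111.0 kt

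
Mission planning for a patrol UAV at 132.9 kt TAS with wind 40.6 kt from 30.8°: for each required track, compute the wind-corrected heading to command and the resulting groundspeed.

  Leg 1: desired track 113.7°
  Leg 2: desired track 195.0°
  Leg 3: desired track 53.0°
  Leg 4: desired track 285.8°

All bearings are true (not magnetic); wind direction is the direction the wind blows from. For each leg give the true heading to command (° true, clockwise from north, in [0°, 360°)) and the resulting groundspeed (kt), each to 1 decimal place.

Leg 1: desired track 113.7°; wind correction -17.6° → command heading 96.1°, groundspeed 121.6 kt
Leg 2: desired track 195.0°; wind correction -4.8° → command heading 190.2°, groundspeed 171.5 kt
Leg 3: desired track 53.0°; wind correction -6.6° → command heading 46.4°, groundspeed 94.4 kt
Leg 4: desired track 285.8°; wind correction +17.2° → command heading 303.0°, groundspeed 137.5 kt

Leg 1: heading=96.1°, groundspeed=121.6 kt
Leg 2: heading=190.2°, groundspeed=171.5 kt
Leg 3: heading=46.4°, groundspeed=94.4 kt
Leg 4: heading=303.0°, groundspeed=137.5 kt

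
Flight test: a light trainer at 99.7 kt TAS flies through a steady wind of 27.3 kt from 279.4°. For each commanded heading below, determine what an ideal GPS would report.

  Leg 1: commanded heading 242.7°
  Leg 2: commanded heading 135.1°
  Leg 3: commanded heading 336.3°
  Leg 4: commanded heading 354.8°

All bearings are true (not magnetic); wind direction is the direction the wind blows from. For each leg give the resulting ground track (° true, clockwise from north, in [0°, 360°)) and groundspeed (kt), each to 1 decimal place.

Leg 1: track=230.9°, groundspeed=79.5 kt
Leg 2: track=127.7°, groundspeed=122.9 kt
Leg 3: track=351.4°, groundspeed=87.8 kt
Leg 4: track=10.7°, groundspeed=96.5 kt

Leg 1: heading 242.7°; drift -11.8° → track 230.9°, groundspeed 79.5 kt
Leg 2: heading 135.1°; drift -7.4° → track 127.7°, groundspeed 122.9 kt
Leg 3: heading 336.3°; drift +15.1° → track 351.4°, groundspeed 87.8 kt
Leg 4: heading 354.8°; drift +15.9° → track 10.7°, groundspeed 96.5 kt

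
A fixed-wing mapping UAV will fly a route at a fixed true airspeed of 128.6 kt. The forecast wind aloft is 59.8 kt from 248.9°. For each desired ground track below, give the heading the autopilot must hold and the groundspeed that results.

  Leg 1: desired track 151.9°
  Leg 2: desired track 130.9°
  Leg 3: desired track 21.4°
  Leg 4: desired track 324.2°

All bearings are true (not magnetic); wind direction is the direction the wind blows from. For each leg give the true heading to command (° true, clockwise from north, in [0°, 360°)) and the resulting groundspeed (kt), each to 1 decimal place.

Leg 1: heading=179.4°, groundspeed=121.4 kt
Leg 2: heading=155.1°, groundspeed=145.3 kt
Leg 3: heading=1.4°, groundspeed=161.2 kt
Leg 4: heading=297.5°, groundspeed=99.7 kt

Leg 1: desired track 151.9°; wind correction +27.5° → command heading 179.4°, groundspeed 121.4 kt
Leg 2: desired track 130.9°; wind correction +24.2° → command heading 155.1°, groundspeed 145.3 kt
Leg 3: desired track 21.4°; wind correction -20.0° → command heading 1.4°, groundspeed 161.2 kt
Leg 4: desired track 324.2°; wind correction -26.7° → command heading 297.5°, groundspeed 99.7 kt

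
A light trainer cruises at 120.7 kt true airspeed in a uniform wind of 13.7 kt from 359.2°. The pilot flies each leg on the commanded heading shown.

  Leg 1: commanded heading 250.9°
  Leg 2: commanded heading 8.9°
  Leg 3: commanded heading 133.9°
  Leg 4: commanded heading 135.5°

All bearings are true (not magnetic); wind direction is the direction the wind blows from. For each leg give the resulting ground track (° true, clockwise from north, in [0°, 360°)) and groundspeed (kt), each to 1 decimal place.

Leg 1: track=245.0°, groundspeed=125.7 kt
Leg 2: track=10.1°, groundspeed=107.2 kt
Leg 3: track=138.2°, groundspeed=130.7 kt
Leg 4: track=139.6°, groundspeed=130.9 kt

Leg 1: heading 250.9°; drift -5.9° → track 245.0°, groundspeed 125.7 kt
Leg 2: heading 8.9°; drift +1.2° → track 10.1°, groundspeed 107.2 kt
Leg 3: heading 133.9°; drift +4.3° → track 138.2°, groundspeed 130.7 kt
Leg 4: heading 135.5°; drift +4.1° → track 139.6°, groundspeed 130.9 kt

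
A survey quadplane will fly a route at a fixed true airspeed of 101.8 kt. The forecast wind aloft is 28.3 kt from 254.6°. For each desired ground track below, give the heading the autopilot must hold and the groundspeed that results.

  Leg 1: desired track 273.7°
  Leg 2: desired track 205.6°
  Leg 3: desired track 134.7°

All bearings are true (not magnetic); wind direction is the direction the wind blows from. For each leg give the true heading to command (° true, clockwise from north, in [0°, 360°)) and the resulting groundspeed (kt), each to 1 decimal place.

Leg 1: desired track 273.7°; wind correction -5.2° → command heading 268.5°, groundspeed 74.6 kt
Leg 2: desired track 205.6°; wind correction +12.1° → command heading 217.7°, groundspeed 81.0 kt
Leg 3: desired track 134.7°; wind correction +13.9° → command heading 148.6°, groundspeed 112.9 kt

Leg 1: heading=268.5°, groundspeed=74.6 kt
Leg 2: heading=217.7°, groundspeed=81.0 kt
Leg 3: heading=148.6°, groundspeed=112.9 kt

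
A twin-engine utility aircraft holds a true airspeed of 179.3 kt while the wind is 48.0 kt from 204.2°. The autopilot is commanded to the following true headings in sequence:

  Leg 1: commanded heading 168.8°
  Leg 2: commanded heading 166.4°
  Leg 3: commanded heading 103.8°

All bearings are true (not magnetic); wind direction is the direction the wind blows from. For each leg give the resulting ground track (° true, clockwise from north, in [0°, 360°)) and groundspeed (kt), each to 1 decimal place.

Leg 1: heading 168.8°; drift -11.2° → track 157.6°, groundspeed 142.9 kt
Leg 2: heading 166.4°; drift -11.8° → track 154.6°, groundspeed 144.4 kt
Leg 3: heading 103.8°; drift -14.1° → track 89.7°, groundspeed 193.8 kt

Leg 1: track=157.6°, groundspeed=142.9 kt
Leg 2: track=154.6°, groundspeed=144.4 kt
Leg 3: track=89.7°, groundspeed=193.8 kt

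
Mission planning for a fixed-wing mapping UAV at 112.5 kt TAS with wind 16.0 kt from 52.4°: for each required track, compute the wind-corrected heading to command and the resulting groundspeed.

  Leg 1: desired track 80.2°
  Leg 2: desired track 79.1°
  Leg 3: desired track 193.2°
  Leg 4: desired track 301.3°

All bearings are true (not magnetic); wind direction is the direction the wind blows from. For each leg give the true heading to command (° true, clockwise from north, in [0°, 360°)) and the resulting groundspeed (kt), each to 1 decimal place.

Leg 1: desired track 80.2°; wind correction -3.8° → command heading 76.4°, groundspeed 98.1 kt
Leg 2: desired track 79.1°; wind correction -3.7° → command heading 75.4°, groundspeed 98.0 kt
Leg 3: desired track 193.2°; wind correction -5.2° → command heading 188.0°, groundspeed 124.4 kt
Leg 4: desired track 301.3°; wind correction +7.6° → command heading 308.9°, groundspeed 117.3 kt

Leg 1: heading=76.4°, groundspeed=98.1 kt
Leg 2: heading=75.4°, groundspeed=98.0 kt
Leg 3: heading=188.0°, groundspeed=124.4 kt
Leg 4: heading=308.9°, groundspeed=117.3 kt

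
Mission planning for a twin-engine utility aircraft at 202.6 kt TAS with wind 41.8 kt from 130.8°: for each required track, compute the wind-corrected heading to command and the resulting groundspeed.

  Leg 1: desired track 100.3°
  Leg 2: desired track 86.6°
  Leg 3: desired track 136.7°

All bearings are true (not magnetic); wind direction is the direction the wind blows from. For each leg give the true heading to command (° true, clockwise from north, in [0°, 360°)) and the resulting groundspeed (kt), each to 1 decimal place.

Leg 1: heading=106.3°, groundspeed=165.5 kt
Leg 2: heading=94.9°, groundspeed=170.5 kt
Leg 3: heading=135.5°, groundspeed=161.0 kt

Leg 1: desired track 100.3°; wind correction +6.0° → command heading 106.3°, groundspeed 165.5 kt
Leg 2: desired track 86.6°; wind correction +8.3° → command heading 94.9°, groundspeed 170.5 kt
Leg 3: desired track 136.7°; wind correction -1.2° → command heading 135.5°, groundspeed 161.0 kt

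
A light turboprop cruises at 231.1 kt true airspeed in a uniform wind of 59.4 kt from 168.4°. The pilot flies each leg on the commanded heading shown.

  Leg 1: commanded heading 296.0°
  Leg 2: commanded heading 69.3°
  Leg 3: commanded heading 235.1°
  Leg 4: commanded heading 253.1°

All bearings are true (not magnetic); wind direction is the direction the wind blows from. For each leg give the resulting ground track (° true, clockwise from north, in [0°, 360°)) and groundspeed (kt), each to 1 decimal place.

Leg 1: track=306.0°, groundspeed=271.5 kt
Leg 2: track=55.6°, groundspeed=247.5 kt
Leg 3: track=249.8°, groundspeed=214.7 kt
Leg 4: track=267.8°, groundspeed=233.2 kt

Leg 1: heading 296.0°; drift +10.0° → track 306.0°, groundspeed 271.5 kt
Leg 2: heading 69.3°; drift -13.7° → track 55.6°, groundspeed 247.5 kt
Leg 3: heading 235.1°; drift +14.7° → track 249.8°, groundspeed 214.7 kt
Leg 4: heading 253.1°; drift +14.7° → track 267.8°, groundspeed 233.2 kt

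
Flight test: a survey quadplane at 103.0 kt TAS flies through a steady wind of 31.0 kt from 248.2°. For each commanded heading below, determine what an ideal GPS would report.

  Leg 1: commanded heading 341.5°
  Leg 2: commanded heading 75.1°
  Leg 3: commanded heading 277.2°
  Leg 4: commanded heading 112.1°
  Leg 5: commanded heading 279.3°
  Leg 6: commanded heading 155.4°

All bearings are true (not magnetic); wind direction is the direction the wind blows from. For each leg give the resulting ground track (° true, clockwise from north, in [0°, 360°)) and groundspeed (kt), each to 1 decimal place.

Leg 1: track=358.0°, groundspeed=109.3 kt
Leg 2: track=73.5°, groundspeed=133.8 kt
Leg 3: track=288.4°, groundspeed=77.4 kt
Leg 4: track=102.4°, groundspeed=127.2 kt
Leg 5: track=291.1°, groundspeed=78.1 kt
Leg 6: track=138.9°, groundspeed=109.0 kt

Leg 1: heading 341.5°; drift +16.5° → track 358.0°, groundspeed 109.3 kt
Leg 2: heading 75.1°; drift -1.6° → track 73.5°, groundspeed 133.8 kt
Leg 3: heading 277.2°; drift +11.2° → track 288.4°, groundspeed 77.4 kt
Leg 4: heading 112.1°; drift -9.7° → track 102.4°, groundspeed 127.2 kt
Leg 5: heading 279.3°; drift +11.8° → track 291.1°, groundspeed 78.1 kt
Leg 6: heading 155.4°; drift -16.5° → track 138.9°, groundspeed 109.0 kt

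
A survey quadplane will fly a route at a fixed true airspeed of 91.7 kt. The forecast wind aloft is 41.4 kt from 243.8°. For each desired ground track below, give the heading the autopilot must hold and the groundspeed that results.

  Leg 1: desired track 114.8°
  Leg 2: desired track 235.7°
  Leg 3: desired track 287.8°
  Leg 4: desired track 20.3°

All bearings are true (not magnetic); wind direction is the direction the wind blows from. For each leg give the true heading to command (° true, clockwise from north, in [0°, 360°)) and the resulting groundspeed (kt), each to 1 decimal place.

Leg 1: heading=135.3°, groundspeed=111.9 kt
Leg 2: heading=239.3°, groundspeed=50.5 kt
Leg 3: heading=269.5°, groundspeed=57.3 kt
Leg 4: heading=2.2°, groundspeed=117.2 kt

Leg 1: desired track 114.8°; wind correction +20.5° → command heading 135.3°, groundspeed 111.9 kt
Leg 2: desired track 235.7°; wind correction +3.6° → command heading 239.3°, groundspeed 50.5 kt
Leg 3: desired track 287.8°; wind correction -18.3° → command heading 269.5°, groundspeed 57.3 kt
Leg 4: desired track 20.3°; wind correction -18.1° → command heading 2.2°, groundspeed 117.2 kt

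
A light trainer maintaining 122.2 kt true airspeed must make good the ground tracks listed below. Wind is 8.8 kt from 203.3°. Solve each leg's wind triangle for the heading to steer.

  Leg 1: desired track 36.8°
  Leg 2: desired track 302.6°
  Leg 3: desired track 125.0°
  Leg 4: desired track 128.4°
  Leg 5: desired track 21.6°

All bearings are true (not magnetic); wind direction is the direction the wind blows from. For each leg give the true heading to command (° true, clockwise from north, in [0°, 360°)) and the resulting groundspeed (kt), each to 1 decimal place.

Leg 1: heading=37.8°, groundspeed=130.7 kt
Leg 2: heading=298.5°, groundspeed=123.3 kt
Leg 3: heading=129.0°, groundspeed=120.1 kt
Leg 4: heading=132.4°, groundspeed=119.6 kt
Leg 5: heading=21.5°, groundspeed=131.0 kt

Leg 1: desired track 36.8°; wind correction +1.0° → command heading 37.8°, groundspeed 130.7 kt
Leg 2: desired track 302.6°; wind correction -4.1° → command heading 298.5°, groundspeed 123.3 kt
Leg 3: desired track 125.0°; wind correction +4.0° → command heading 129.0°, groundspeed 120.1 kt
Leg 4: desired track 128.4°; wind correction +4.0° → command heading 132.4°, groundspeed 119.6 kt
Leg 5: desired track 21.6°; wind correction -0.1° → command heading 21.5°, groundspeed 131.0 kt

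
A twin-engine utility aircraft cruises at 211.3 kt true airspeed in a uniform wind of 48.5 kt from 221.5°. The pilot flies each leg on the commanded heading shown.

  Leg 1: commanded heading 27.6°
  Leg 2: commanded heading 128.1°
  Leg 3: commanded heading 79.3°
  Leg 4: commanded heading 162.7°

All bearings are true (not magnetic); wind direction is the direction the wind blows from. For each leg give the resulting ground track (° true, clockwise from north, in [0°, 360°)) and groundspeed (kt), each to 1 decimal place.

Leg 1: heading 27.6°; drift +2.6° → track 30.2°, groundspeed 258.6 kt
Leg 2: heading 128.1°; drift -12.7° → track 115.4°, groundspeed 219.6 kt
Leg 3: heading 79.3°; drift -6.8° → track 72.5°, groundspeed 251.4 kt
Leg 4: heading 162.7°; drift -12.6° → track 150.1°, groundspeed 190.7 kt

Leg 1: track=30.2°, groundspeed=258.6 kt
Leg 2: track=115.4°, groundspeed=219.6 kt
Leg 3: track=72.5°, groundspeed=251.4 kt
Leg 4: track=150.1°, groundspeed=190.7 kt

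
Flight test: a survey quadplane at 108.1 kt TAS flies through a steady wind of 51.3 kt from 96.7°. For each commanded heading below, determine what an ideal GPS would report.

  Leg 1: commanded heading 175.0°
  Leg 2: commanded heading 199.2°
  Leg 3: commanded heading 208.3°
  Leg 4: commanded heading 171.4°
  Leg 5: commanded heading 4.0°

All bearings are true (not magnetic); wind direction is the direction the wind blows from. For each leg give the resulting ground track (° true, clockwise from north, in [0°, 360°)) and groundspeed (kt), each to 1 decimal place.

Leg 1: heading 175.0°; drift +27.2° → track 202.2°, groundspeed 109.9 kt
Leg 2: heading 199.2°; drift +22.8° → track 222.0°, groundspeed 129.3 kt
Leg 3: heading 208.3°; drift +20.6° → track 228.9°, groundspeed 135.6 kt
Leg 4: heading 171.4°; drift +27.6° → track 199.0°, groundspeed 106.7 kt
Leg 5: heading 4.0°; drift -24.9° → track 339.1°, groundspeed 121.8 kt

Leg 1: track=202.2°, groundspeed=109.9 kt
Leg 2: track=222.0°, groundspeed=129.3 kt
Leg 3: track=228.9°, groundspeed=135.6 kt
Leg 4: track=199.0°, groundspeed=106.7 kt
Leg 5: track=339.1°, groundspeed=121.8 kt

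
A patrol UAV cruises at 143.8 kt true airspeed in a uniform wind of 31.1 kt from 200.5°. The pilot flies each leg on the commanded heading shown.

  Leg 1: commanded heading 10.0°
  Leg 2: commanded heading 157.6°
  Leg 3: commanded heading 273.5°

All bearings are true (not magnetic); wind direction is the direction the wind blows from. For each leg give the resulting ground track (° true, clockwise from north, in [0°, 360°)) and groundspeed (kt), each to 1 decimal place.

Leg 1: track=11.9°, groundspeed=174.5 kt
Leg 2: track=147.7°, groundspeed=122.9 kt
Leg 3: track=286.0°, groundspeed=138.0 kt

Leg 1: heading 10.0°; drift +1.9° → track 11.9°, groundspeed 174.5 kt
Leg 2: heading 157.6°; drift -9.9° → track 147.7°, groundspeed 122.9 kt
Leg 3: heading 273.5°; drift +12.5° → track 286.0°, groundspeed 138.0 kt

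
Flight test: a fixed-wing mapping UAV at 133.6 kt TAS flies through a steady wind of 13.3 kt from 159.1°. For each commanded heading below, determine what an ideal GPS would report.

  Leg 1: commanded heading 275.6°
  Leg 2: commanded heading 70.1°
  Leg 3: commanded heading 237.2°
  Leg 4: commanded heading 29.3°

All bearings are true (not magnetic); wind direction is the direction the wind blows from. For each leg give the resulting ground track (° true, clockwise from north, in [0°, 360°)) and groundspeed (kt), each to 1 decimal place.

Leg 1: track=280.5°, groundspeed=140.0 kt
Leg 2: track=64.4°, groundspeed=134.0 kt
Leg 3: track=242.9°, groundspeed=131.5 kt
Leg 4: track=25.2°, groundspeed=142.5 kt

Leg 1: heading 275.6°; drift +4.9° → track 280.5°, groundspeed 140.0 kt
Leg 2: heading 70.1°; drift -5.7° → track 64.4°, groundspeed 134.0 kt
Leg 3: heading 237.2°; drift +5.7° → track 242.9°, groundspeed 131.5 kt
Leg 4: heading 29.3°; drift -4.1° → track 25.2°, groundspeed 142.5 kt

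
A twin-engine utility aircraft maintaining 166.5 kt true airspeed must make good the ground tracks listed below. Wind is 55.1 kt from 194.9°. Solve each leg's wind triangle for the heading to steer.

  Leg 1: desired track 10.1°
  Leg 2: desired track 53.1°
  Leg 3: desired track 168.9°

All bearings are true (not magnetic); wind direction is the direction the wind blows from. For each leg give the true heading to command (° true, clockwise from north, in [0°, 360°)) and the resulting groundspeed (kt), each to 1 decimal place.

Leg 1: heading=8.5°, groundspeed=221.3 kt
Leg 2: heading=64.9°, groundspeed=206.3 kt
Leg 3: heading=177.2°, groundspeed=115.2 kt

Leg 1: desired track 10.1°; wind correction -1.6° → command heading 8.5°, groundspeed 221.3 kt
Leg 2: desired track 53.1°; wind correction +11.8° → command heading 64.9°, groundspeed 206.3 kt
Leg 3: desired track 168.9°; wind correction +8.3° → command heading 177.2°, groundspeed 115.2 kt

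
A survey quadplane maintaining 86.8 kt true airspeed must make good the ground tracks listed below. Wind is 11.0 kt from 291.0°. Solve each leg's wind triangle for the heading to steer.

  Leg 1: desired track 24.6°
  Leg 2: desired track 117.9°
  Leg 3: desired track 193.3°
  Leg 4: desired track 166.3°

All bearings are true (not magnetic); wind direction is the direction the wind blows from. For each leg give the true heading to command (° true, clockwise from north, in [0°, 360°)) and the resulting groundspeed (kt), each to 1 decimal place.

Leg 1: desired track 24.6°; wind correction -7.3° → command heading 17.3°, groundspeed 86.8 kt
Leg 2: desired track 117.9°; wind correction +0.9° → command heading 118.8°, groundspeed 97.7 kt
Leg 3: desired track 193.3°; wind correction +7.2° → command heading 200.5°, groundspeed 87.6 kt
Leg 4: desired track 166.3°; wind correction +6.0° → command heading 172.3°, groundspeed 92.6 kt

Leg 1: heading=17.3°, groundspeed=86.8 kt
Leg 2: heading=118.8°, groundspeed=97.7 kt
Leg 3: heading=200.5°, groundspeed=87.6 kt
Leg 4: heading=172.3°, groundspeed=92.6 kt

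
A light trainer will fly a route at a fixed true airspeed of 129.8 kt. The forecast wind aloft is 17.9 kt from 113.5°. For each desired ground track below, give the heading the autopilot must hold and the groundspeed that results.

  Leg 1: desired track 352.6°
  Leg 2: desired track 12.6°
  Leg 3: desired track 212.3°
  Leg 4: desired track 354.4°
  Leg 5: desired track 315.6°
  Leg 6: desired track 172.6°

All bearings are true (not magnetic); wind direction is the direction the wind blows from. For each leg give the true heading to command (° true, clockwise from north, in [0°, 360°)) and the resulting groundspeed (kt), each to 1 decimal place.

Leg 1: heading=359.4°, groundspeed=138.1 kt
Leg 2: heading=20.4°, groundspeed=132.0 kt
Leg 3: heading=204.5°, groundspeed=131.3 kt
Leg 4: heading=1.3°, groundspeed=137.6 kt
Leg 5: heading=318.6°, groundspeed=146.2 kt
Leg 6: heading=165.8°, groundspeed=119.7 kt

Leg 1: desired track 352.6°; wind correction +6.8° → command heading 359.4°, groundspeed 138.1 kt
Leg 2: desired track 12.6°; wind correction +7.8° → command heading 20.4°, groundspeed 132.0 kt
Leg 3: desired track 212.3°; wind correction -7.8° → command heading 204.5°, groundspeed 131.3 kt
Leg 4: desired track 354.4°; wind correction +6.9° → command heading 1.3°, groundspeed 137.6 kt
Leg 5: desired track 315.6°; wind correction +3.0° → command heading 318.6°, groundspeed 146.2 kt
Leg 6: desired track 172.6°; wind correction -6.8° → command heading 165.8°, groundspeed 119.7 kt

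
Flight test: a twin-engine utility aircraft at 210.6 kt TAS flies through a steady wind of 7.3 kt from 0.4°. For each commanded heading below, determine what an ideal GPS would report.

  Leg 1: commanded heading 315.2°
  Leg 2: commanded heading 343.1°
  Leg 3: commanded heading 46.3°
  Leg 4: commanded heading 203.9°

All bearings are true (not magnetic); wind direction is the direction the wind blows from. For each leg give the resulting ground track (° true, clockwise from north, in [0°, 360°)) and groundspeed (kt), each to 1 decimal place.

Leg 1: heading 315.2°; drift -1.4° → track 313.8°, groundspeed 205.5 kt
Leg 2: heading 343.1°; drift -0.6° → track 342.5°, groundspeed 203.6 kt
Leg 3: heading 46.3°; drift +1.5° → track 47.8°, groundspeed 205.6 kt
Leg 4: heading 203.9°; drift -0.8° → track 203.1°, groundspeed 217.3 kt

Leg 1: track=313.8°, groundspeed=205.5 kt
Leg 2: track=342.5°, groundspeed=203.6 kt
Leg 3: track=47.8°, groundspeed=205.6 kt
Leg 4: track=203.1°, groundspeed=217.3 kt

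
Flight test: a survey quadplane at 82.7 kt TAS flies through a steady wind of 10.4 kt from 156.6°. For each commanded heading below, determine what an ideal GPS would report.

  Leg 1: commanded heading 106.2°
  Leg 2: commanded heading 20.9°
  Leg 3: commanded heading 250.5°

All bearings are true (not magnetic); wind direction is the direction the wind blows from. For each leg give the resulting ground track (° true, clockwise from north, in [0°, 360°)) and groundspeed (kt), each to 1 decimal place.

Leg 1: heading 106.2°; drift -6.0° → track 100.2°, groundspeed 76.5 kt
Leg 2: heading 20.9°; drift -4.6° → track 16.3°, groundspeed 90.4 kt
Leg 3: heading 250.5°; drift +7.1° → track 257.6°, groundspeed 84.1 kt

Leg 1: track=100.2°, groundspeed=76.5 kt
Leg 2: track=16.3°, groundspeed=90.4 kt
Leg 3: track=257.6°, groundspeed=84.1 kt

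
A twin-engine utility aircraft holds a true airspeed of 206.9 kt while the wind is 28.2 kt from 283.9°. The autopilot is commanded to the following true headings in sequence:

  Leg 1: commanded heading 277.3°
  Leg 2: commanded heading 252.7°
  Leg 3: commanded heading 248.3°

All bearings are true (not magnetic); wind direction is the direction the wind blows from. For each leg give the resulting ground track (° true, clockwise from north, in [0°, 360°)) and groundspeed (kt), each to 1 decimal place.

Leg 1: heading 277.3°; drift -1.0° → track 276.3°, groundspeed 178.9 kt
Leg 2: heading 252.7°; drift -4.6° → track 248.1°, groundspeed 183.4 kt
Leg 3: heading 248.3°; drift -5.1° → track 243.2°, groundspeed 184.7 kt

Leg 1: track=276.3°, groundspeed=178.9 kt
Leg 2: track=248.1°, groundspeed=183.4 kt
Leg 3: track=243.2°, groundspeed=184.7 kt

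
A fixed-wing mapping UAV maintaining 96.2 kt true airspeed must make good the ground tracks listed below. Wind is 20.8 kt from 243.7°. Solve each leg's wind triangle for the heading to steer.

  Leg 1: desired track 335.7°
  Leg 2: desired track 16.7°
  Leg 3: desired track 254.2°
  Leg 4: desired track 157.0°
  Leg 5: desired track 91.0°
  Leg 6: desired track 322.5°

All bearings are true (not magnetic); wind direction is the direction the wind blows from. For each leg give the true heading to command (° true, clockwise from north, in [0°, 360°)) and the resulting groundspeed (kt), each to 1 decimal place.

Leg 1: desired track 335.7°; wind correction -12.5° → command heading 323.2°, groundspeed 94.7 kt
Leg 2: desired track 16.7°; wind correction -9.1° → command heading 7.6°, groundspeed 109.2 kt
Leg 3: desired track 254.2°; wind correction -2.3° → command heading 251.9°, groundspeed 75.7 kt
Leg 4: desired track 157.0°; wind correction +12.5° → command heading 169.5°, groundspeed 92.7 kt
Leg 5: desired track 91.0°; wind correction +5.7° → command heading 96.7°, groundspeed 114.2 kt
Leg 6: desired track 322.5°; wind correction -12.2° → command heading 310.3°, groundspeed 90.0 kt

Leg 1: heading=323.2°, groundspeed=94.7 kt
Leg 2: heading=7.6°, groundspeed=109.2 kt
Leg 3: heading=251.9°, groundspeed=75.7 kt
Leg 4: heading=169.5°, groundspeed=92.7 kt
Leg 5: heading=96.7°, groundspeed=114.2 kt
Leg 6: heading=310.3°, groundspeed=90.0 kt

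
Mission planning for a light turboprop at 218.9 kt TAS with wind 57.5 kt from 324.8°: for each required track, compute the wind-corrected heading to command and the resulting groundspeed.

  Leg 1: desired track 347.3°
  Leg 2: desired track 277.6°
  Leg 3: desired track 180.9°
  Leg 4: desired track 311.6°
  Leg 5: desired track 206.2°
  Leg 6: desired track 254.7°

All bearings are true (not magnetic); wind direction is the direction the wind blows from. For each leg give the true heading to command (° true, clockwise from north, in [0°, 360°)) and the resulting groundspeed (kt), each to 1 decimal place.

Leg 1: heading=341.5°, groundspeed=164.7 kt
Leg 2: heading=288.7°, groundspeed=175.7 kt
Leg 3: heading=189.8°, groundspeed=262.7 kt
Leg 4: heading=315.0°, groundspeed=162.5 kt
Leg 5: heading=219.5°, groundspeed=240.5 kt
Leg 6: heading=269.0°, groundspeed=192.5 kt

Leg 1: desired track 347.3°; wind correction -5.8° → command heading 341.5°, groundspeed 164.7 kt
Leg 2: desired track 277.6°; wind correction +11.1° → command heading 288.7°, groundspeed 175.7 kt
Leg 3: desired track 180.9°; wind correction +8.9° → command heading 189.8°, groundspeed 262.7 kt
Leg 4: desired track 311.6°; wind correction +3.4° → command heading 315.0°, groundspeed 162.5 kt
Leg 5: desired track 206.2°; wind correction +13.3° → command heading 219.5°, groundspeed 240.5 kt
Leg 6: desired track 254.7°; wind correction +14.3° → command heading 269.0°, groundspeed 192.5 kt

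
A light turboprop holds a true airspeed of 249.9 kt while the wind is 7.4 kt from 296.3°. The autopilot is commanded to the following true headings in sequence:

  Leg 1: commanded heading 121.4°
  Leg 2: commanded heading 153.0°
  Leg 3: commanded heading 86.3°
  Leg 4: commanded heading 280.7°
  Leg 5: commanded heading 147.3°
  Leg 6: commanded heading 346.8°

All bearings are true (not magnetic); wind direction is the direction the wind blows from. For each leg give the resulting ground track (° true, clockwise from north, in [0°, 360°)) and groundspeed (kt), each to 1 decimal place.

Leg 1: heading 121.4°; drift -0.1° → track 121.3°, groundspeed 257.3 kt
Leg 2: heading 153.0°; drift -1.0° → track 152.0°, groundspeed 255.9 kt
Leg 3: heading 86.3°; drift +0.8° → track 87.1°, groundspeed 256.3 kt
Leg 4: heading 280.7°; drift -0.5° → track 280.2°, groundspeed 242.8 kt
Leg 5: heading 147.3°; drift -0.9° → track 146.4°, groundspeed 256.3 kt
Leg 6: heading 346.8°; drift +1.3° → track 348.1°, groundspeed 245.3 kt

Leg 1: track=121.3°, groundspeed=257.3 kt
Leg 2: track=152.0°, groundspeed=255.9 kt
Leg 3: track=87.1°, groundspeed=256.3 kt
Leg 4: track=280.2°, groundspeed=242.8 kt
Leg 5: track=146.4°, groundspeed=256.3 kt
Leg 6: track=348.1°, groundspeed=245.3 kt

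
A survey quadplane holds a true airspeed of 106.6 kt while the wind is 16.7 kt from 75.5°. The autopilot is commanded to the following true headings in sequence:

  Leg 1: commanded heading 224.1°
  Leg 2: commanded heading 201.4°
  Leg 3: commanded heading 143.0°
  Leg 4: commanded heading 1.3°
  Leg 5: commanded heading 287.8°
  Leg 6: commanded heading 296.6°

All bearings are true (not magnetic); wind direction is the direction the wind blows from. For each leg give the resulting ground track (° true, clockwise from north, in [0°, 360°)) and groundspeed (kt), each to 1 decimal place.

Leg 1: track=228.2°, groundspeed=121.2 kt
Leg 2: track=208.0°, groundspeed=117.2 kt
Leg 3: track=151.8°, groundspeed=101.4 kt
Leg 4: track=352.4°, groundspeed=103.3 kt
Leg 5: track=283.6°, groundspeed=121.0 kt
Leg 6: track=291.3°, groundspeed=119.7 kt

Leg 1: heading 224.1°; drift +4.1° → track 228.2°, groundspeed 121.2 kt
Leg 2: heading 201.4°; drift +6.6° → track 208.0°, groundspeed 117.2 kt
Leg 3: heading 143.0°; drift +8.8° → track 151.8°, groundspeed 101.4 kt
Leg 4: heading 1.3°; drift -8.9° → track 352.4°, groundspeed 103.3 kt
Leg 5: heading 287.8°; drift -4.2° → track 283.6°, groundspeed 121.0 kt
Leg 6: heading 296.6°; drift -5.3° → track 291.3°, groundspeed 119.7 kt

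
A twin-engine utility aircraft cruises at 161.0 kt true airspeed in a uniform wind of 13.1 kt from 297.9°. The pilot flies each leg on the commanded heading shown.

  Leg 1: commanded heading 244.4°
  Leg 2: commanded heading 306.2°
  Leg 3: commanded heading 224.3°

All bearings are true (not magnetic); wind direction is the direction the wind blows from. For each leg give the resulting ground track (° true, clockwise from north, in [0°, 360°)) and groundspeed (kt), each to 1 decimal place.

Leg 1: track=240.5°, groundspeed=153.6 kt
Leg 2: track=306.9°, groundspeed=148.0 kt
Leg 3: track=219.7°, groundspeed=157.8 kt

Leg 1: heading 244.4°; drift -3.9° → track 240.5°, groundspeed 153.6 kt
Leg 2: heading 306.2°; drift +0.7° → track 306.9°, groundspeed 148.0 kt
Leg 3: heading 224.3°; drift -4.6° → track 219.7°, groundspeed 157.8 kt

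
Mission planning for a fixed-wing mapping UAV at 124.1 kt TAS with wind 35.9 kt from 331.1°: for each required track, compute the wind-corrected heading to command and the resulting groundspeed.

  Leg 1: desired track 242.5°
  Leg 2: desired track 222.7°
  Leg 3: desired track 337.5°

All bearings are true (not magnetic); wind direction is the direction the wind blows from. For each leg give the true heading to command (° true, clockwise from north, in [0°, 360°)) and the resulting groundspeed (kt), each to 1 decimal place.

Leg 1: desired track 242.5°; wind correction +16.8° → command heading 259.3°, groundspeed 117.9 kt
Leg 2: desired track 222.7°; wind correction +15.9° → command heading 238.6°, groundspeed 130.7 kt
Leg 3: desired track 337.5°; wind correction -1.8° → command heading 335.7°, groundspeed 88.4 kt

Leg 1: heading=259.3°, groundspeed=117.9 kt
Leg 2: heading=238.6°, groundspeed=130.7 kt
Leg 3: heading=335.7°, groundspeed=88.4 kt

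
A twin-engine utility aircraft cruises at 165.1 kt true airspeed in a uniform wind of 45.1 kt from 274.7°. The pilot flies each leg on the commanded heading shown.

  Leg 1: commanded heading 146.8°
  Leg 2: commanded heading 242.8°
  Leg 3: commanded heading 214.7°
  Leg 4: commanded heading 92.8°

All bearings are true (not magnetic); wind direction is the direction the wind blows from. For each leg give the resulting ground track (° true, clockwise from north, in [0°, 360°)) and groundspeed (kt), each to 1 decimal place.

Leg 1: heading 146.8°; drift -10.5° → track 136.3°, groundspeed 196.1 kt
Leg 2: heading 242.8°; drift -10.6° → track 232.2°, groundspeed 129.0 kt
Leg 3: heading 214.7°; drift -15.3° → track 199.4°, groundspeed 147.8 kt
Leg 4: heading 92.8°; drift +0.4° → track 93.2°, groundspeed 210.2 kt

Leg 1: track=136.3°, groundspeed=196.1 kt
Leg 2: track=232.2°, groundspeed=129.0 kt
Leg 3: track=199.4°, groundspeed=147.8 kt
Leg 4: track=93.2°, groundspeed=210.2 kt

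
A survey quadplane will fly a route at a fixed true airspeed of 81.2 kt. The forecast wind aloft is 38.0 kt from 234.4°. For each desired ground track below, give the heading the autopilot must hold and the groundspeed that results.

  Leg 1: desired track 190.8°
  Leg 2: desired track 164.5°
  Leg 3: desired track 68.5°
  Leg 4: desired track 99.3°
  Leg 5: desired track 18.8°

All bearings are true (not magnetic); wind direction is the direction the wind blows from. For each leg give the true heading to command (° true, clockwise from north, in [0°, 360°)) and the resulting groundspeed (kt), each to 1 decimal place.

Leg 1: desired track 190.8°; wind correction +18.8° → command heading 209.6°, groundspeed 49.3 kt
Leg 2: desired track 164.5°; wind correction +26.1° → command heading 190.6°, groundspeed 59.9 kt
Leg 3: desired track 68.5°; wind correction +6.5° → command heading 75.0°, groundspeed 117.5 kt
Leg 4: desired track 99.3°; wind correction +19.3° → command heading 118.6°, groundspeed 103.6 kt
Leg 5: desired track 18.8°; wind correction -15.8° → command heading 3.0°, groundspeed 109.0 kt

Leg 1: heading=209.6°, groundspeed=49.3 kt
Leg 2: heading=190.6°, groundspeed=59.9 kt
Leg 3: heading=75.0°, groundspeed=117.5 kt
Leg 4: heading=118.6°, groundspeed=103.6 kt
Leg 5: heading=3.0°, groundspeed=109.0 kt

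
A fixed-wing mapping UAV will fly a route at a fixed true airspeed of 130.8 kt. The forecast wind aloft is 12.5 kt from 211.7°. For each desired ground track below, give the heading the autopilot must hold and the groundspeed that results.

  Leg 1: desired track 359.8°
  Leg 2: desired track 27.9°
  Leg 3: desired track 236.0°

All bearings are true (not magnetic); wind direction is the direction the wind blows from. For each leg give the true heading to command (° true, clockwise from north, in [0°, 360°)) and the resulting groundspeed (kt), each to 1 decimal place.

Leg 1: desired track 359.8°; wind correction -2.9° → command heading 356.9°, groundspeed 141.2 kt
Leg 2: desired track 27.9°; wind correction -0.4° → command heading 27.5°, groundspeed 143.3 kt
Leg 3: desired track 236.0°; wind correction -2.3° → command heading 233.7°, groundspeed 119.3 kt

Leg 1: heading=356.9°, groundspeed=141.2 kt
Leg 2: heading=27.5°, groundspeed=143.3 kt
Leg 3: heading=233.7°, groundspeed=119.3 kt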